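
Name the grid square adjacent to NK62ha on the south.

Latitude subsquare a = 0; −1 → -1, wraps to 23 = x, carry into square.
Latitude square 2; −1 → 1.
The longitude characters are unchanged.

NK61hx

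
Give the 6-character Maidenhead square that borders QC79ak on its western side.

QC69xk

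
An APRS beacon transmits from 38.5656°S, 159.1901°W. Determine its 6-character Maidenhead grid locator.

BF01jk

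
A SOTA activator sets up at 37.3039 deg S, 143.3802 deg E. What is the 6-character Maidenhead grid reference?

Add 180° to longitude and 90° to latitude: 323.3802, 52.6961.
Field (20°×10°, letters A–R): lon ⌊323.3802/20⌋ = 16 → Q; lat ⌊52.6961/10⌋ = 5 → F.
Square (2°×1°, digits 0–9): lon ⌊3.3802/2⌋ = 1; lat ⌊2.6961/1⌋ = 2.
Subsquare (5′×2.5′, letters a–x): lon ⌊1.3802/0.0833333⌋ = 16 → q; lat ⌊0.6961/0.0416667⌋ = 16 → q.

QF12qq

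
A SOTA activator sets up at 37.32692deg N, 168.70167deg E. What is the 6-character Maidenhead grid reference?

RM47ih

Shift to the Maidenhead origin (180°W, 90°S): lon 348.7017, lat 127.3269.
Field (20°×10°, letters A–R): 348.7017/20 → 17 → R, 127.3269/10 → 12 → M; chars RM.
Square (2°×1°, digits 0–9): 8.7017/2 → 4, 7.3269/1 → 7; chars 47.
Subsquare (5′×2.5′, letters a–x): 0.7017/0.0833333 → 8 → i, 0.3269/0.0416667 → 7 → h; chars ih.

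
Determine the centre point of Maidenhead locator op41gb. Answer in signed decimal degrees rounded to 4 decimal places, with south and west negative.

61.0625, 108.5417

Field O=14, P=15: +14·20° lon, +15·10° lat → SW at lon 100°, lat 60°.
Square 4, 1: +4·2° lon, +1·1° lat → SW at lon 108°, lat 61°.
Subsquare g=6, b=1: +6·0.0833333° lon, +1·0.0416667° lat → SW at lon 108.5°, lat 61.0417°.
Cell spans 0.0833333° lon × 0.0416667° lat. Centre is SW corner plus half of each.
latitude 61.0625, longitude 108.5417.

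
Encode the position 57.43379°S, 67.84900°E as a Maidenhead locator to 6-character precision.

Add 180° to longitude and 90° to latitude: 247.8490, 32.5662.
Field: 247.8490/20 → 12 → M, 32.5662/10 → 3 → D; chars MD.
Square: 7.8490/2 → 3, 2.5662/1 → 2; chars 32.
Subsquare: 1.8490/0.0833333 → 22 → w, 0.5662/0.0416667 → 13 → n; chars wn.

MD32wn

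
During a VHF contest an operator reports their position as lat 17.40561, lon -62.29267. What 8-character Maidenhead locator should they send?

Add 180° to longitude and 90° to latitude: 117.70733, 107.40561.
Field: lon ⌊117.70733/20⌋ = 5 → F; lat ⌊107.40561/10⌋ = 10 → K.
Square: lon ⌊17.70733/2⌋ = 8; lat ⌊7.40561/1⌋ = 7.
Subsquare: lon ⌊1.70733/0.0833333⌋ = 20 → u; lat ⌊0.40561/0.0416667⌋ = 9 → j.
Extended square: lon ⌊0.04066/0.00833333⌋ = 4; lat ⌊0.03061/0.00416667⌋ = 7.

FK87uj47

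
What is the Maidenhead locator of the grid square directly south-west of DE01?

Longitude square 0; −1 → -1, wraps to 9, carry into field.
Longitude field D = 3; −1 → 2 = C.
Latitude square 1; −1 → 0.

CE90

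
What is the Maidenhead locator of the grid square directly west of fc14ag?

FC04xg

Longitude subsquare a = 0; −1 → -1, wraps to 23 = x, carry into square.
Longitude square 1; −1 → 0.
The latitude characters are unchanged.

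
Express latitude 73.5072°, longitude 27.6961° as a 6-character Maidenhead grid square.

KQ33um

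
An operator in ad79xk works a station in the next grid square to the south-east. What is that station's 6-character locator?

Longitude subsquare x = 23; +1 → 24, wraps to 0 = a, carry into square.
Longitude square 7; +1 → 8.
Latitude subsquare k = 10; −1 → 9 = j.

AD89aj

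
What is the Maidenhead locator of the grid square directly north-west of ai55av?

AI45xw

Longitude subsquare a = 0; −1 → -1, wraps to 23 = x, carry into square.
Longitude square 5; −1 → 4.
Latitude subsquare v = 21; +1 → 22 = w.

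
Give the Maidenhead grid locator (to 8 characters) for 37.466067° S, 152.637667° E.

QF62hm68

Shift to the Maidenhead origin (180°W, 90°S): lon 332.63767, lat 52.53393.
Field: 332.63767/20 → 16 → Q, 52.53393/10 → 5 → F; chars QF.
Square: 12.63767/2 → 6, 2.53393/1 → 2; chars 62.
Subsquare: 0.63767/0.0833333 → 7 → h, 0.53393/0.0416667 → 12 → m; chars hm.
Extended square: 0.05433/0.00833333 → 6, 0.03393/0.00416667 → 8; chars 68.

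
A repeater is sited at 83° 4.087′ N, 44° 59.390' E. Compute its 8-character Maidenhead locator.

LR23lb86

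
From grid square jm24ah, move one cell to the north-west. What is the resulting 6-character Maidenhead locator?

JM14xi

Longitude subsquare a = 0; −1 → -1, wraps to 23 = x, carry into square.
Longitude square 2; −1 → 1.
Latitude subsquare h = 7; +1 → 8 = i.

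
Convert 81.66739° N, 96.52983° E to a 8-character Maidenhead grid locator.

NR81gq30

Shift to the Maidenhead origin (180°W, 90°S): lon 276.52983, lat 171.66739.
Field: 276.52983/20 → 13 → N, 171.66739/10 → 17 → R; chars NR.
Square: 16.52983/2 → 8, 1.66739/1 → 1; chars 81.
Subsquare: 0.52983/0.0833333 → 6 → g, 0.66739/0.0416667 → 16 → q; chars gq.
Extended square: 0.02983/0.00833333 → 3, 0.00072/0.00416667 → 0; chars 30.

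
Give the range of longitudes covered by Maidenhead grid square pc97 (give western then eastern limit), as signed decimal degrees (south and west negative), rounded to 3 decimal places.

138.000, 140.000

Field P=15, C=2: +15·20° lon, +2·10° lat → SW at lon 120°, lat -70°.
Square 9, 7: +9·2° lon, +7·1° lat → SW at lon 138°, lat -63°.
Cell spans 2° lon × 1° lat.
west 138.000, east 140.000.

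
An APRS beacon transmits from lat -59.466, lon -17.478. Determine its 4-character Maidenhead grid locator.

ID10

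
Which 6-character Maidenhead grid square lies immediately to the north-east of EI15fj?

EI15gk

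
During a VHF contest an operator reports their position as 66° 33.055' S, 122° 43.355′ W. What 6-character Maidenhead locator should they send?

CC83pk

Add 180° to longitude and 90° to latitude: 57.2774, 23.4491.
Field (20°×10°, letters A–R): 57.2774/20 → 2 → C, 23.4491/10 → 2 → C; chars CC.
Square (2°×1°, digits 0–9): 17.2774/2 → 8, 3.4491/1 → 3; chars 83.
Subsquare (5′×2.5′, letters a–x): 1.2774/0.0833333 → 15 → p, 0.4491/0.0416667 → 10 → k; chars pk.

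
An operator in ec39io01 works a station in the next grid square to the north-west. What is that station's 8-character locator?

Longitude extended square 0; −1 → -1, wraps to 9, carry into subsquare.
Longitude subsquare i = 8; −1 → 7 = h.
Latitude extended square 1; +1 → 2.

EC39ho92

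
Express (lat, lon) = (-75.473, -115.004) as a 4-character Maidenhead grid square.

DB24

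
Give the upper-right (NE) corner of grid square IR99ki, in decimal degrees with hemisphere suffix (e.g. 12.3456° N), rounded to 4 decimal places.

89.3750° N, 1.0833° W

Field I=8, R=17: +8·20° lon, +17·10° lat → SW at lon -20°, lat 80°.
Square 9, 9: +9·2° lon, +9·1° lat → SW at lon -2°, lat 89°.
Subsquare k=10, i=8: +10·0.0833333° lon, +8·0.0416667° lat → SW at lon -1.16667°, lat 89.3333°.
Cell spans 0.0833333° lon × 0.0416667° lat. NE corner is SW corner plus one full cell.
latitude 89.3750° N, longitude 1.0833° W.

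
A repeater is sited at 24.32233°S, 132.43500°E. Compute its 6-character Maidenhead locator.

Add 180° to longitude and 90° to latitude: 312.4350, 65.6777.
Field: 312.4350/20 → 15 → P, 65.6777/10 → 6 → G; chars PG.
Square: 12.4350/2 → 6, 5.6777/1 → 5; chars 65.
Subsquare: 0.4350/0.0833333 → 5 → f, 0.6777/0.0416667 → 16 → q; chars fq.

PG65fq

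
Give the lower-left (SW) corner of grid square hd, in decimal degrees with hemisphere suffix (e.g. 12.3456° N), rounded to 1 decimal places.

60.0° S, 40.0° W

Field H=7, D=3: +7·20° lon, +3·10° lat → SW at lon -40°, lat -60°.
latitude 60.0° S, longitude 40.0° W.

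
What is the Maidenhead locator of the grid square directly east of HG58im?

Longitude subsquare i = 8; +1 → 9 = j.
The latitude characters are unchanged.

HG58jm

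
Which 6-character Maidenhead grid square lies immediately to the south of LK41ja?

Latitude subsquare a = 0; −1 → -1, wraps to 23 = x, carry into square.
Latitude square 1; −1 → 0.
The longitude characters are unchanged.

LK40jx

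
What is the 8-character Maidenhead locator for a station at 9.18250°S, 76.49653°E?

Offset from 180°W / 90°S: lon 256.49653°, lat 80.81750°.
Field (20°×10°, letters A–R): lon ⌊256.49653/20⌋ = 12 → M; lat ⌊80.81750/10⌋ = 8 → I.
Square (2°×1°, digits 0–9): lon ⌊16.49653/2⌋ = 8; lat ⌊0.81750/1⌋ = 0.
Subsquare (5′×2.5′, letters a–x): lon ⌊0.49653/0.0833333⌋ = 5 → f; lat ⌊0.81750/0.0416667⌋ = 19 → t.
Extended square (30″×15″, digits 0–9): lon ⌊0.07986/0.00833333⌋ = 9; lat ⌊0.02583/0.00416667⌋ = 6.

MI80ft96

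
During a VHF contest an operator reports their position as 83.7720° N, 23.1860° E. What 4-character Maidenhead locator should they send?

KR13

Offset from 180°W / 90°S: lon 203.19°, lat 173.77°.
Field: lon ⌊203.19/20⌋ = 10 → K; lat ⌊173.77/10⌋ = 17 → R.
Square: lon ⌊3.19/2⌋ = 1; lat ⌊3.77/1⌋ = 3.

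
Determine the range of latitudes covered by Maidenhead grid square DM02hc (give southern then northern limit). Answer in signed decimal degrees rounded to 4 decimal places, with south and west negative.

32.0833, 32.1250

Field D=3, M=12: +3·20° lon, +12·10° lat → SW at lon -120°, lat 30°.
Square 0, 2: +0·2° lon, +2·1° lat → SW at lon -120°, lat 32°.
Subsquare h=7, c=2: +7·0.0833333° lon, +2·0.0416667° lat → SW at lon -119.417°, lat 32.0833°.
Cell spans 0.0833333° lon × 0.0416667° lat.
south 32.0833, north 32.1250.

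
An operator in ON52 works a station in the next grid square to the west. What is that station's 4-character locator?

Longitude square 5; −1 → 4.
The latitude characters are unchanged.

ON42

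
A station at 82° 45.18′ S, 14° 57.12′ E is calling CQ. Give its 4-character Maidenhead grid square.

Add 180° to longitude and 90° to latitude: 194.95, 7.25.
Field: lon ⌊194.95/20⌋ = 9 → J; lat ⌊7.25/10⌋ = 0 → A.
Square: lon ⌊14.95/2⌋ = 7; lat ⌊7.25/1⌋ = 7.

JA77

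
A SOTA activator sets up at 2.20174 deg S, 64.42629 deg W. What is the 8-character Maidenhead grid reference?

FI77st81

Shift to the Maidenhead origin (180°W, 90°S): lon 115.57371, lat 87.79826.
Field: 115.57371/20 → 5 → F, 87.79826/10 → 8 → I; chars FI.
Square: 15.57371/2 → 7, 7.79826/1 → 7; chars 77.
Subsquare: 1.57371/0.0833333 → 18 → s, 0.79826/0.0416667 → 19 → t; chars st.
Extended square: 0.07371/0.00833333 → 8, 0.00659/0.00416667 → 1; chars 81.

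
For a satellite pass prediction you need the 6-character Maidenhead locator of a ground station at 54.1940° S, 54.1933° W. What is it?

GD25vt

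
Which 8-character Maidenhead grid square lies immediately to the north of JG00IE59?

Latitude extended square 9; +1 → 10, wraps to 0, carry into subsquare.
Latitude subsquare e = 4; +1 → 5 = f.
The longitude characters are unchanged.

JG00if50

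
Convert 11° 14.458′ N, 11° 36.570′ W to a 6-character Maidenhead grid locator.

Offset from 180°W / 90°S: lon 168.3905°, lat 101.2410°.
Field (20°×10°, letters A–R): 168.3905/20 → 8 → I, 101.2410/10 → 10 → K; chars IK.
Square (2°×1°, digits 0–9): 8.3905/2 → 4, 1.2410/1 → 1; chars 41.
Subsquare (5′×2.5′, letters a–x): 0.3905/0.0833333 → 4 → e, 0.2410/0.0416667 → 5 → f; chars ef.

IK41ef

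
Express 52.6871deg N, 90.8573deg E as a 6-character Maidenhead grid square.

NO52kq

Add 180° to longitude and 90° to latitude: 270.8573, 142.6871.
Field: 270.8573/20 → 13 → N, 142.6871/10 → 14 → O; chars NO.
Square: 10.8573/2 → 5, 2.6871/1 → 2; chars 52.
Subsquare: 0.8573/0.0833333 → 10 → k, 0.6871/0.0416667 → 16 → q; chars kq.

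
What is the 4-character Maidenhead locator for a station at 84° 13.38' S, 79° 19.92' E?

Shift to the Maidenhead origin (180°W, 90°S): lon 259.33, lat 5.78.
Field: lon ⌊259.33/20⌋ = 12 → M; lat ⌊5.78/10⌋ = 0 → A.
Square: lon ⌊19.33/2⌋ = 9; lat ⌊5.78/1⌋ = 5.

MA95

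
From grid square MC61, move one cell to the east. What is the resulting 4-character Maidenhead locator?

Longitude square 6; +1 → 7.
The latitude characters are unchanged.

MC71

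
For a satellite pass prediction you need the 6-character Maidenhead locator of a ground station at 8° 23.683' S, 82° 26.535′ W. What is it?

EI81so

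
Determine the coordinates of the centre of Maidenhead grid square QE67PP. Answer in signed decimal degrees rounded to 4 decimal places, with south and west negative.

-42.3542, 153.2917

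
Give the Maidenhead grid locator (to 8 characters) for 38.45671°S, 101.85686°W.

DF91bn70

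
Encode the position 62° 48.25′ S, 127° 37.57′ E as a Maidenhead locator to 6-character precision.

PC37te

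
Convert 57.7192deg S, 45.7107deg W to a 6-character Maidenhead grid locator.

GD72dg

Offset from 180°W / 90°S: lon 134.2893°, lat 32.2808°.
Field: 134.2893/20 → 6 → G, 32.2808/10 → 3 → D; chars GD.
Square: 14.2893/2 → 7, 2.2808/1 → 2; chars 72.
Subsquare: 0.2893/0.0833333 → 3 → d, 0.2808/0.0416667 → 6 → g; chars dg.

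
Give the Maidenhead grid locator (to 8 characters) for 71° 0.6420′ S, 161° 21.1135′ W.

Offset from 180°W / 90°S: lon 18.64811°, lat 18.98930°.
Field: lon ⌊18.64811/20⌋ = 0 → A; lat ⌊18.98930/10⌋ = 1 → B.
Square: lon ⌊18.64811/2⌋ = 9; lat ⌊8.98930/1⌋ = 8.
Subsquare: lon ⌊0.64811/0.0833333⌋ = 7 → h; lat ⌊0.98930/0.0416667⌋ = 23 → x.
Extended square: lon ⌊0.06478/0.00833333⌋ = 7; lat ⌊0.03097/0.00416667⌋ = 7.

AB98hx77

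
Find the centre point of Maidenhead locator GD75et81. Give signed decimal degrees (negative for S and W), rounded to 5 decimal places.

-54.20208, -45.59583

Field G=6, D=3: +6·20° lon, +3·10° lat → SW at lon -60°, lat -60°.
Square 7, 5: +7·2° lon, +5·1° lat → SW at lon -46°, lat -55°.
Subsquare e=4, t=19: +4·0.0833333° lon, +19·0.0416667° lat → SW at lon -45.6667°, lat -54.2083°.
Extended square 8, 1: +8·0.00833333° lon, +1·0.00416667° lat → SW at lon -45.6°, lat -54.2042°.
Cell spans 0.00833333° lon × 0.00416667° lat. Centre is SW corner plus half of each.
latitude -54.20208, longitude -45.59583.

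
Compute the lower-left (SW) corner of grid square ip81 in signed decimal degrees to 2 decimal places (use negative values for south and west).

61.00, -4.00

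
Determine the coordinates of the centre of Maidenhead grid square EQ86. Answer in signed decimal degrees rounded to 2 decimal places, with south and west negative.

Field E=4, Q=16: +4·20° lon, +16·10° lat → SW at lon -100°, lat 70°.
Square 8, 6: +8·2° lon, +6·1° lat → SW at lon -84°, lat 76°.
Cell spans 2° lon × 1° lat. Centre is SW corner plus half of each.
latitude 76.50, longitude -83.00.

76.50, -83.00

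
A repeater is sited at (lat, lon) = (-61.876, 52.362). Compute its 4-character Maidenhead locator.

Add 180° to longitude and 90° to latitude: 232.36, 28.12.
Field: lon ⌊232.36/20⌋ = 11 → L; lat ⌊28.12/10⌋ = 2 → C.
Square: lon ⌊12.36/2⌋ = 6; lat ⌊8.12/1⌋ = 8.

LC68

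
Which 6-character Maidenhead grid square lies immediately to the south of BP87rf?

BP87re

Latitude subsquare f = 5; −1 → 4 = e.
The longitude characters are unchanged.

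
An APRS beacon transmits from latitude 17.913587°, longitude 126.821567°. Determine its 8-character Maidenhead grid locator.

Shift to the Maidenhead origin (180°W, 90°S): lon 306.82157, lat 107.91359.
Field (20°×10°, letters A–R): 306.82157/20 → 15 → P, 107.91359/10 → 10 → K; chars PK.
Square (2°×1°, digits 0–9): 6.82157/2 → 3, 7.91359/1 → 7; chars 37.
Subsquare (5′×2.5′, letters a–x): 0.82157/0.0833333 → 9 → j, 0.91359/0.0416667 → 21 → v; chars jv.
Extended square (30″×15″, digits 0–9): 0.07157/0.00833333 → 8, 0.03859/0.00416667 → 9; chars 89.

PK37jv89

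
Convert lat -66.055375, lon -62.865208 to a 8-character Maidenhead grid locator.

Offset from 180°W / 90°S: lon 117.13479°, lat 23.94463°.
Field: lon ⌊117.13479/20⌋ = 5 → F; lat ⌊23.94463/10⌋ = 2 → C.
Square: lon ⌊17.13479/2⌋ = 8; lat ⌊3.94463/1⌋ = 3.
Subsquare: lon ⌊1.13479/0.0833333⌋ = 13 → n; lat ⌊0.94463/0.0416667⌋ = 22 → w.
Extended square: lon ⌊0.05146/0.00833333⌋ = 6; lat ⌊0.02796/0.00416667⌋ = 6.

FC83nw66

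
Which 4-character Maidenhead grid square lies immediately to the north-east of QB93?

Longitude square 9; +1 → 10, wraps to 0, carry into field.
Longitude field Q = 16; +1 → 17 = R.
Latitude square 3; +1 → 4.

RB04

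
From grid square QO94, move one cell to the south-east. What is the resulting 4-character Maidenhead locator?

RO03

Longitude square 9; +1 → 10, wraps to 0, carry into field.
Longitude field Q = 16; +1 → 17 = R.
Latitude square 4; −1 → 3.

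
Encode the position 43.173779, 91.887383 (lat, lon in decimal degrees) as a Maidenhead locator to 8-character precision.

NN53we61

Add 180° to longitude and 90° to latitude: 271.88738, 133.17378.
Field: lon ⌊271.88738/20⌋ = 13 → N; lat ⌊133.17378/10⌋ = 13 → N.
Square: lon ⌊11.88738/2⌋ = 5; lat ⌊3.17378/1⌋ = 3.
Subsquare: lon ⌊1.88738/0.0833333⌋ = 22 → w; lat ⌊0.17378/0.0416667⌋ = 4 → e.
Extended square: lon ⌊0.05405/0.00833333⌋ = 6; lat ⌊0.00711/0.00416667⌋ = 1.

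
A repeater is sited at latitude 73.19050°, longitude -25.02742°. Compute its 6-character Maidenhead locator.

HQ73le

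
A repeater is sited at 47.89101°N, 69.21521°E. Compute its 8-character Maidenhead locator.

MN47ov53

Shift to the Maidenhead origin (180°W, 90°S): lon 249.21521, lat 137.89101.
Field: lon ⌊249.21521/20⌋ = 12 → M; lat ⌊137.89101/10⌋ = 13 → N.
Square: lon ⌊9.21521/2⌋ = 4; lat ⌊7.89101/1⌋ = 7.
Subsquare: lon ⌊1.21521/0.0833333⌋ = 14 → o; lat ⌊0.89101/0.0416667⌋ = 21 → v.
Extended square: lon ⌊0.04854/0.00833333⌋ = 5; lat ⌊0.01601/0.00416667⌋ = 3.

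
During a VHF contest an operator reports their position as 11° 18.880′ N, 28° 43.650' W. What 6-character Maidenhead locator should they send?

Shift to the Maidenhead origin (180°W, 90°S): lon 151.2725, lat 101.3147.
Field: 151.2725/20 → 7 → H, 101.3147/10 → 10 → K; chars HK.
Square: 11.2725/2 → 5, 1.3147/1 → 1; chars 51.
Subsquare: 1.2725/0.0833333 → 15 → p, 0.3147/0.0416667 → 7 → h; chars ph.

HK51ph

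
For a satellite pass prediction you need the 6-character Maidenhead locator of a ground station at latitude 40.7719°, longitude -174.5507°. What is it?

AN20rs

Shift to the Maidenhead origin (180°W, 90°S): lon 5.4493, lat 130.7719.
Field: 5.4493/20 → 0 → A, 130.7719/10 → 13 → N; chars AN.
Square: 5.4493/2 → 2, 0.7719/1 → 0; chars 20.
Subsquare: 1.4493/0.0833333 → 17 → r, 0.7719/0.0416667 → 18 → s; chars rs.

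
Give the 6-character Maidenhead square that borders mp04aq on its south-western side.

Longitude subsquare a = 0; −1 → -1, wraps to 23 = x, carry into square.
Longitude square 0; −1 → -1, wraps to 9, carry into field.
Longitude field M = 12; −1 → 11 = L.
Latitude subsquare q = 16; −1 → 15 = p.

LP94xp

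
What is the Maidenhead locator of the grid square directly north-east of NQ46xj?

NQ56ak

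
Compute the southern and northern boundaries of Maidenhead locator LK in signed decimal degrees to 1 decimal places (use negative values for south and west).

10.0, 20.0

Field L=11, K=10: +11·20° lon, +10·10° lat → SW at lon 40°, lat 10°.
Cell spans 20° lon × 10° lat.
south 10.0, north 20.0.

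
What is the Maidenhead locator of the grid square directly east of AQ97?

Longitude square 9; +1 → 10, wraps to 0, carry into field.
Longitude field A = 0; +1 → 1 = B.
The latitude characters are unchanged.

BQ07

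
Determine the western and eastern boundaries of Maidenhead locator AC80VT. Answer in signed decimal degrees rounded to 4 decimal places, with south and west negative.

-162.2500, -162.1667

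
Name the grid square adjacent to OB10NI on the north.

OB10nj

Latitude subsquare i = 8; +1 → 9 = j.
The longitude characters are unchanged.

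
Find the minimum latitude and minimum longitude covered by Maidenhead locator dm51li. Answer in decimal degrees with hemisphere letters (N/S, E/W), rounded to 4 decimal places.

31.3333° N, 109.0833° W

Field D=3, M=12: +3·20° lon, +12·10° lat → SW at lon -120°, lat 30°.
Square 5, 1: +5·2° lon, +1·1° lat → SW at lon -110°, lat 31°.
Subsquare l=11, i=8: +11·0.0833333° lon, +8·0.0416667° lat → SW at lon -109.083°, lat 31.3333°.
latitude 31.3333° N, longitude 109.0833° W.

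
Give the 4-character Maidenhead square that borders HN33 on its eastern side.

Longitude square 3; +1 → 4.
The latitude characters are unchanged.

HN43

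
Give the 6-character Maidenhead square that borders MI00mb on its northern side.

MI00mc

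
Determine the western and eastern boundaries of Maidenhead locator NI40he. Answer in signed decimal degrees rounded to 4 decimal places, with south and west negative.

88.5833, 88.6667

Field N=13, I=8: +13·20° lon, +8·10° lat → SW at lon 80°, lat -10°.
Square 4, 0: +4·2° lon, +0·1° lat → SW at lon 88°, lat -10°.
Subsquare h=7, e=4: +7·0.0833333° lon, +4·0.0416667° lat → SW at lon 88.5833°, lat -9.83333°.
Cell spans 0.0833333° lon × 0.0416667° lat.
west 88.5833, east 88.6667.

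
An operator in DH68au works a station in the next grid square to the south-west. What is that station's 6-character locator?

DH58xt

Longitude subsquare a = 0; −1 → -1, wraps to 23 = x, carry into square.
Longitude square 6; −1 → 5.
Latitude subsquare u = 20; −1 → 19 = t.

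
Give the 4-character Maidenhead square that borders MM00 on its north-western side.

LM91

Longitude square 0; −1 → -1, wraps to 9, carry into field.
Longitude field M = 12; −1 → 11 = L.
Latitude square 0; +1 → 1.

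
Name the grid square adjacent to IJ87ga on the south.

IJ86gx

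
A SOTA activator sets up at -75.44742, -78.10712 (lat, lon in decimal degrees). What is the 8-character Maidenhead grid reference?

FB04wn72

Offset from 180°W / 90°S: lon 101.89288°, lat 14.55258°.
Field: 101.89288/20 → 5 → F, 14.55258/10 → 1 → B; chars FB.
Square: 1.89288/2 → 0, 4.55258/1 → 4; chars 04.
Subsquare: 1.89288/0.0833333 → 22 → w, 0.55258/0.0416667 → 13 → n; chars wn.
Extended square: 0.05955/0.00833333 → 7, 0.01091/0.00416667 → 2; chars 72.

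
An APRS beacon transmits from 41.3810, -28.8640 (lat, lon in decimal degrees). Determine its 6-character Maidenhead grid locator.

Offset from 180°W / 90°S: lon 151.1360°, lat 131.3810°.
Field: lon ⌊151.1360/20⌋ = 7 → H; lat ⌊131.3810/10⌋ = 13 → N.
Square: lon ⌊11.1360/2⌋ = 5; lat ⌊1.3810/1⌋ = 1.
Subsquare: lon ⌊1.1360/0.0833333⌋ = 13 → n; lat ⌊0.3810/0.0416667⌋ = 9 → j.

HN51nj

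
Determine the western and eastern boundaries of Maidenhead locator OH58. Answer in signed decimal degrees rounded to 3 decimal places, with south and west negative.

Field O=14, H=7: +14·20° lon, +7·10° lat → SW at lon 100°, lat -20°.
Square 5, 8: +5·2° lon, +8·1° lat → SW at lon 110°, lat -12°.
Cell spans 2° lon × 1° lat.
west 110.000, east 112.000.

110.000, 112.000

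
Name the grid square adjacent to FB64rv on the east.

FB64sv

Longitude subsquare r = 17; +1 → 18 = s.
The latitude characters are unchanged.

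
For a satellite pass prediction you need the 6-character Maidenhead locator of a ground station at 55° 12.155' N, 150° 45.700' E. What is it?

QO55je

Add 180° to longitude and 90° to latitude: 330.7617, 145.2026.
Field: 330.7617/20 → 16 → Q, 145.2026/10 → 14 → O; chars QO.
Square: 10.7617/2 → 5, 5.2026/1 → 5; chars 55.
Subsquare: 0.7617/0.0833333 → 9 → j, 0.2026/0.0416667 → 4 → e; chars je.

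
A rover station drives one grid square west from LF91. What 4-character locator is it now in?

LF81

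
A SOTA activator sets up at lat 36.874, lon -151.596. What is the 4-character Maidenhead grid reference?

Add 180° to longitude and 90° to latitude: 28.40, 126.87.
Field: lon ⌊28.40/20⌋ = 1 → B; lat ⌊126.87/10⌋ = 12 → M.
Square: lon ⌊8.40/2⌋ = 4; lat ⌊6.87/1⌋ = 6.

BM46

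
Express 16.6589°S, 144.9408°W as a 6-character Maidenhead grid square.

BH73mi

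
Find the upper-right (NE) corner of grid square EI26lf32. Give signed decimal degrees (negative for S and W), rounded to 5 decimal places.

-3.77917, -95.05000

Field E=4, I=8: +4·20° lon, +8·10° lat → SW at lon -100°, lat -10°.
Square 2, 6: +2·2° lon, +6·1° lat → SW at lon -96°, lat -4°.
Subsquare l=11, f=5: +11·0.0833333° lon, +5·0.0416667° lat → SW at lon -95.0833°, lat -3.79167°.
Extended square 3, 2: +3·0.00833333° lon, +2·0.00416667° lat → SW at lon -95.0583°, lat -3.78333°.
Cell spans 0.00833333° lon × 0.00416667° lat. NE corner is SW corner plus one full cell.
latitude -3.77917, longitude -95.05000.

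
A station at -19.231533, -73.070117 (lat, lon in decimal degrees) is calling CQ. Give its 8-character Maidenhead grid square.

FH30ls14

Offset from 180°W / 90°S: lon 106.92988°, lat 70.76847°.
Field: 106.92988/20 → 5 → F, 70.76847/10 → 7 → H; chars FH.
Square: 6.92988/2 → 3, 0.76847/1 → 0; chars 30.
Subsquare: 0.92988/0.0833333 → 11 → l, 0.76847/0.0416667 → 18 → s; chars ls.
Extended square: 0.01322/0.00833333 → 1, 0.01847/0.00416667 → 4; chars 14.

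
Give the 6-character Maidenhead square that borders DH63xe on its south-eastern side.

DH73ad

Longitude subsquare x = 23; +1 → 24, wraps to 0 = a, carry into square.
Longitude square 6; +1 → 7.
Latitude subsquare e = 4; −1 → 3 = d.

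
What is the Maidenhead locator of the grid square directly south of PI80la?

PH89lx

Latitude subsquare a = 0; −1 → -1, wraps to 23 = x, carry into square.
Latitude square 0; −1 → -1, wraps to 9, carry into field.
Latitude field I = 8; −1 → 7 = H.
The longitude characters are unchanged.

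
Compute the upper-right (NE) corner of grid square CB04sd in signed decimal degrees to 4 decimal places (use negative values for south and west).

-75.8333, -138.4167

Field C=2, B=1: +2·20° lon, +1·10° lat → SW at lon -140°, lat -80°.
Square 0, 4: +0·2° lon, +4·1° lat → SW at lon -140°, lat -76°.
Subsquare s=18, d=3: +18·0.0833333° lon, +3·0.0416667° lat → SW at lon -138.5°, lat -75.875°.
Cell spans 0.0833333° lon × 0.0416667° lat. NE corner is SW corner plus one full cell.
latitude -75.8333, longitude -138.4167.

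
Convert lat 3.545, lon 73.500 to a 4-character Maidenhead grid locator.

Add 180° to longitude and 90° to latitude: 253.50, 93.55.
Field: lon ⌊253.50/20⌋ = 12 → M; lat ⌊93.55/10⌋ = 9 → J.
Square: lon ⌊13.50/2⌋ = 6; lat ⌊3.55/1⌋ = 3.

MJ63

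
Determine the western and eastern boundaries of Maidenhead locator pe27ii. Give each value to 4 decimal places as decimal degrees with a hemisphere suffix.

Field P=15, E=4: +15·20° lon, +4·10° lat → SW at lon 120°, lat -50°.
Square 2, 7: +2·2° lon, +7·1° lat → SW at lon 124°, lat -43°.
Subsquare i=8, i=8: +8·0.0833333° lon, +8·0.0416667° lat → SW at lon 124.667°, lat -42.6667°.
Cell spans 0.0833333° lon × 0.0416667° lat.
west 124.6667° E, east 124.7500° E.

124.6667° E, 124.7500° E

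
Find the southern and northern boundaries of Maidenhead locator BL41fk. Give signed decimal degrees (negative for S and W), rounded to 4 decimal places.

Field B=1, L=11: +1·20° lon, +11·10° lat → SW at lon -160°, lat 20°.
Square 4, 1: +4·2° lon, +1·1° lat → SW at lon -152°, lat 21°.
Subsquare f=5, k=10: +5·0.0833333° lon, +10·0.0416667° lat → SW at lon -151.583°, lat 21.4167°.
Cell spans 0.0833333° lon × 0.0416667° lat.
south 21.4167, north 21.4583.

21.4167, 21.4583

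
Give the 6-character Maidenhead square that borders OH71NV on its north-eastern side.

OH71ow

Longitude subsquare n = 13; +1 → 14 = o.
Latitude subsquare v = 21; +1 → 22 = w.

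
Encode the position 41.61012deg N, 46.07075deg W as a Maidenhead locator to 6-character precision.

GN61xo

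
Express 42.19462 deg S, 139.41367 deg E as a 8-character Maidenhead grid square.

Shift to the Maidenhead origin (180°W, 90°S): lon 319.41367, lat 47.80538.
Field: 319.41367/20 → 15 → P, 47.80538/10 → 4 → E; chars PE.
Square: 19.41367/2 → 9, 7.80538/1 → 7; chars 97.
Subsquare: 1.41367/0.0833333 → 16 → q, 0.80538/0.0416667 → 19 → t; chars qt.
Extended square: 0.08034/0.00833333 → 9, 0.01371/0.00416667 → 3; chars 93.

PE97qt93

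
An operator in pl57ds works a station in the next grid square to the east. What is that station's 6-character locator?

Longitude subsquare d = 3; +1 → 4 = e.
The latitude characters are unchanged.

PL57es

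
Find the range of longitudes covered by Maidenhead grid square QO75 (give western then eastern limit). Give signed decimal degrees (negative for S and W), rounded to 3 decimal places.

154.000, 156.000

Field Q=16, O=14: +16·20° lon, +14·10° lat → SW at lon 140°, lat 50°.
Square 7, 5: +7·2° lon, +5·1° lat → SW at lon 154°, lat 55°.
Cell spans 2° lon × 1° lat.
west 154.000, east 156.000.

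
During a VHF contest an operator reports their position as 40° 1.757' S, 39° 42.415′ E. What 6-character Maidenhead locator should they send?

KE99ux

Add 180° to longitude and 90° to latitude: 219.7069, 49.9707.
Field: 219.7069/20 → 10 → K, 49.9707/10 → 4 → E; chars KE.
Square: 19.7069/2 → 9, 9.9707/1 → 9; chars 99.
Subsquare: 1.7069/0.0833333 → 20 → u, 0.9707/0.0416667 → 23 → x; chars ux.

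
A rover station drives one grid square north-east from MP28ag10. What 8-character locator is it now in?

Longitude extended square 1; +1 → 2.
Latitude extended square 0; +1 → 1.

MP28ag21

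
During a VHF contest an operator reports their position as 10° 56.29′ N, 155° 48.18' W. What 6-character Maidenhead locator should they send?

BK20cw

Add 180° to longitude and 90° to latitude: 24.1970, 100.9382.
Field: 24.1970/20 → 1 → B, 100.9382/10 → 10 → K; chars BK.
Square: 4.1970/2 → 2, 0.9382/1 → 0; chars 20.
Subsquare: 0.1970/0.0833333 → 2 → c, 0.9382/0.0416667 → 22 → w; chars cw.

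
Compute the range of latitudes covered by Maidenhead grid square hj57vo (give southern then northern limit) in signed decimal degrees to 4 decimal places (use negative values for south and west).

7.5833, 7.6250

Field H=7, J=9: +7·20° lon, +9·10° lat → SW at lon -40°, lat 0°.
Square 5, 7: +5·2° lon, +7·1° lat → SW at lon -30°, lat 7°.
Subsquare v=21, o=14: +21·0.0833333° lon, +14·0.0416667° lat → SW at lon -28.25°, lat 7.58333°.
Cell spans 0.0833333° lon × 0.0416667° lat.
south 7.5833, north 7.6250.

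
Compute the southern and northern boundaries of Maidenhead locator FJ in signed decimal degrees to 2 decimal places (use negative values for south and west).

0.00, 10.00

Field F=5, J=9: +5·20° lon, +9·10° lat → SW at lon -80°, lat 0°.
Cell spans 20° lon × 10° lat.
south 0.00, north 10.00.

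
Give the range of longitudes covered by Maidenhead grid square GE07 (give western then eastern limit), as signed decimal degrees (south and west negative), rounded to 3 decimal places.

Field G=6, E=4: +6·20° lon, +4·10° lat → SW at lon -60°, lat -50°.
Square 0, 7: +0·2° lon, +7·1° lat → SW at lon -60°, lat -43°.
Cell spans 2° lon × 1° lat.
west -60.000, east -58.000.

-60.000, -58.000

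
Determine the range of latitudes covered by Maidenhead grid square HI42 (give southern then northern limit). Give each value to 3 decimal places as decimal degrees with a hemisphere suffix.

8.000° S, 7.000° S

Field H=7, I=8: +7·20° lon, +8·10° lat → SW at lon -40°, lat -10°.
Square 4, 2: +4·2° lon, +2·1° lat → SW at lon -32°, lat -8°.
Cell spans 2° lon × 1° lat.
south 8.000° S, north 7.000° S.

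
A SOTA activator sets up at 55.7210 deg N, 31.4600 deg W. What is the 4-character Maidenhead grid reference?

HO45

Offset from 180°W / 90°S: lon 148.54°, lat 145.72°.
Field: 148.54/20 → 7 → H, 145.72/10 → 14 → O; chars HO.
Square: 8.54/2 → 4, 5.72/1 → 5; chars 45.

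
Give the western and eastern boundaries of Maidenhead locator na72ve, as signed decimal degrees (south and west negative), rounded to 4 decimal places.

Field N=13, A=0: +13·20° lon, +0·10° lat → SW at lon 80°, lat -90°.
Square 7, 2: +7·2° lon, +2·1° lat → SW at lon 94°, lat -88°.
Subsquare v=21, e=4: +21·0.0833333° lon, +4·0.0416667° lat → SW at lon 95.75°, lat -87.8333°.
Cell spans 0.0833333° lon × 0.0416667° lat.
west 95.7500, east 95.8333.

95.7500, 95.8333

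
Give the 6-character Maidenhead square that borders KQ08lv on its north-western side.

Longitude subsquare l = 11; −1 → 10 = k.
Latitude subsquare v = 21; +1 → 22 = w.

KQ08kw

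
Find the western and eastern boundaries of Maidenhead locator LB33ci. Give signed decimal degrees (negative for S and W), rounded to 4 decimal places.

46.1667, 46.2500

Field L=11, B=1: +11·20° lon, +1·10° lat → SW at lon 40°, lat -80°.
Square 3, 3: +3·2° lon, +3·1° lat → SW at lon 46°, lat -77°.
Subsquare c=2, i=8: +2·0.0833333° lon, +8·0.0416667° lat → SW at lon 46.1667°, lat -76.6667°.
Cell spans 0.0833333° lon × 0.0416667° lat.
west 46.1667, east 46.2500.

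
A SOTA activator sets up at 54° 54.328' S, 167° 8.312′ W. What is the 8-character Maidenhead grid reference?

AD65kc32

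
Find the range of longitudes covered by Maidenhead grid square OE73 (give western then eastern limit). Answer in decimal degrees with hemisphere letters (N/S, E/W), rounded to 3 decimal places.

Field O=14, E=4: +14·20° lon, +4·10° lat → SW at lon 100°, lat -50°.
Square 7, 3: +7·2° lon, +3·1° lat → SW at lon 114°, lat -47°.
Cell spans 2° lon × 1° lat.
west 114.000° E, east 116.000° E.

114.000° E, 116.000° E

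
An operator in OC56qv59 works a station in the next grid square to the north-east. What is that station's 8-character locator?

Longitude extended square 5; +1 → 6.
Latitude extended square 9; +1 → 10, wraps to 0, carry into subsquare.
Latitude subsquare v = 21; +1 → 22 = w.

OC56qw60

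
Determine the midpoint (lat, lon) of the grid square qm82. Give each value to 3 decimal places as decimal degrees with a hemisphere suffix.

Field Q=16, M=12: +16·20° lon, +12·10° lat → SW at lon 140°, lat 30°.
Square 8, 2: +8·2° lon, +2·1° lat → SW at lon 156°, lat 32°.
Cell spans 2° lon × 1° lat. Centre is SW corner plus half of each.
latitude 32.500° N, longitude 157.000° E.

32.500° N, 157.000° E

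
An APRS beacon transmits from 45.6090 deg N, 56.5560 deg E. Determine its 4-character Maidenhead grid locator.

LN85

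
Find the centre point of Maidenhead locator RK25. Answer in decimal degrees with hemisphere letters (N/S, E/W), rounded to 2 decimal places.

Field R=17, K=10: +17·20° lon, +10·10° lat → SW at lon 160°, lat 10°.
Square 2, 5: +2·2° lon, +5·1° lat → SW at lon 164°, lat 15°.
Cell spans 2° lon × 1° lat. Centre is SW corner plus half of each.
latitude 15.50° N, longitude 165.00° E.

15.50° N, 165.00° E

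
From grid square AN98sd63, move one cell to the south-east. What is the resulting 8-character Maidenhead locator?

AN98sd72

Longitude extended square 6; +1 → 7.
Latitude extended square 3; −1 → 2.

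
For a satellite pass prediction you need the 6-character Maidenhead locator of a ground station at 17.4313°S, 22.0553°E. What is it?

KH12an

Add 180° to longitude and 90° to latitude: 202.0553, 72.5687.
Field (20°×10°, letters A–R): 202.0553/20 → 10 → K, 72.5687/10 → 7 → H; chars KH.
Square (2°×1°, digits 0–9): 2.0553/2 → 1, 2.5687/1 → 2; chars 12.
Subsquare (5′×2.5′, letters a–x): 0.0553/0.0833333 → 0 → a, 0.5687/0.0416667 → 13 → n; chars an.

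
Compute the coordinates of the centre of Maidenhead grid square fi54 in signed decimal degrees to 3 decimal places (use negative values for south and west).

-5.500, -69.000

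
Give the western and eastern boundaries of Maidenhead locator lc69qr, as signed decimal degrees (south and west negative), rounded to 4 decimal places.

53.3333, 53.4167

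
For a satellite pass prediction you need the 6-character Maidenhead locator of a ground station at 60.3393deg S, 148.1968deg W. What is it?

BC59vp

Shift to the Maidenhead origin (180°W, 90°S): lon 31.8032, lat 29.6607.
Field (20°×10°, letters A–R): 31.8032/20 → 1 → B, 29.6607/10 → 2 → C; chars BC.
Square (2°×1°, digits 0–9): 11.8032/2 → 5, 9.6607/1 → 9; chars 59.
Subsquare (5′×2.5′, letters a–x): 1.8032/0.0833333 → 21 → v, 0.6607/0.0416667 → 15 → p; chars vp.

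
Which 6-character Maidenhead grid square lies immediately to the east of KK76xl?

KK86al

Longitude subsquare x = 23; +1 → 24, wraps to 0 = a, carry into square.
Longitude square 7; +1 → 8.
The latitude characters are unchanged.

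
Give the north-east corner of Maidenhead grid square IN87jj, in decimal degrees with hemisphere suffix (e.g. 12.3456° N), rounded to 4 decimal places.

Field I=8, N=13: +8·20° lon, +13·10° lat → SW at lon -20°, lat 40°.
Square 8, 7: +8·2° lon, +7·1° lat → SW at lon -4°, lat 47°.
Subsquare j=9, j=9: +9·0.0833333° lon, +9·0.0416667° lat → SW at lon -3.25°, lat 47.375°.
Cell spans 0.0833333° lon × 0.0416667° lat. NE corner is SW corner plus one full cell.
latitude 47.4167° N, longitude 3.1667° W.

47.4167° N, 3.1667° W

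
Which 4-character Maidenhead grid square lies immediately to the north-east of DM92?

Longitude square 9; +1 → 10, wraps to 0, carry into field.
Longitude field D = 3; +1 → 4 = E.
Latitude square 2; +1 → 3.

EM03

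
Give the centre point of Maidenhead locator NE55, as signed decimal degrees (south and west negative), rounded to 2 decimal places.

-44.50, 91.00

Field N=13, E=4: +13·20° lon, +4·10° lat → SW at lon 80°, lat -50°.
Square 5, 5: +5·2° lon, +5·1° lat → SW at lon 90°, lat -45°.
Cell spans 2° lon × 1° lat. Centre is SW corner plus half of each.
latitude -44.50, longitude 91.00.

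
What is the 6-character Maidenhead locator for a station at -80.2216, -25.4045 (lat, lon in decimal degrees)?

HA79hs

Offset from 180°W / 90°S: lon 154.5955°, lat 9.7784°.
Field (20°×10°, letters A–R): lon ⌊154.5955/20⌋ = 7 → H; lat ⌊9.7784/10⌋ = 0 → A.
Square (2°×1°, digits 0–9): lon ⌊14.5955/2⌋ = 7; lat ⌊9.7784/1⌋ = 9.
Subsquare (5′×2.5′, letters a–x): lon ⌊0.5955/0.0833333⌋ = 7 → h; lat ⌊0.7784/0.0416667⌋ = 18 → s.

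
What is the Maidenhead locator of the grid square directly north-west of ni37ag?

NI27xh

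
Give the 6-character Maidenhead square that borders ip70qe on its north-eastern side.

IP70rf

Longitude subsquare q = 16; +1 → 17 = r.
Latitude subsquare e = 4; +1 → 5 = f.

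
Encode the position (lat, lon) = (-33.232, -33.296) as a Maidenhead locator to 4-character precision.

Add 180° to longitude and 90° to latitude: 146.70, 56.77.
Field: 146.70/20 → 7 → H, 56.77/10 → 5 → F; chars HF.
Square: 6.70/2 → 3, 6.77/1 → 6; chars 36.

HF36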